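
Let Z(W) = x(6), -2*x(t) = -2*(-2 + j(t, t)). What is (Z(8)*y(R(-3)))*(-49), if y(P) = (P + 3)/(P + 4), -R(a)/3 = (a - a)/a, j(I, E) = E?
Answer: -147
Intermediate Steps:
x(t) = -2 + t (x(t) = -(-1)*(-2 + t) = -(4 - 2*t)/2 = -2 + t)
Z(W) = 4 (Z(W) = -2 + 6 = 4)
R(a) = 0 (R(a) = -3*(a - a)/a = -0/a = -3*0 = 0)
y(P) = (3 + P)/(4 + P)
(Z(8)*y(R(-3)))*(-49) = (4*((3 + 0)/(4 + 0)))*(-49) = (4*(3/4))*(-49) = 3*(-49) = -147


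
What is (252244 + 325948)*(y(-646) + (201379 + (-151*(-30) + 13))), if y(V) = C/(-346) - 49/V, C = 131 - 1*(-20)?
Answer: 6653079163115680/55879 ≈ 1.1906e+11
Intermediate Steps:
C = 151 (C = 131 + 20 = 151)
y(V) = -151/346 - 49/V (y(V) = 151/(-346) - 49/V = 151*(-1/346) - 49/V = -151/346 - 49/V)
(252244 + 325948)*(y(-646) + (201379 + (-151*(-30) + 13))) = (252244 + 325948)*((-151/346 - 49/(-646)) + (201379 + (-151*(-30) + 13))) = 578192*((-151/346 - 49*(-1/646)) + (201379 + (4530 + 13))) = 578192*((-151/346 + 49/646) + (201379 + 4543)) = 578192*(-20148/55879 + 205922) = 578192*(11506695290/55879) = 6653079163115680/55879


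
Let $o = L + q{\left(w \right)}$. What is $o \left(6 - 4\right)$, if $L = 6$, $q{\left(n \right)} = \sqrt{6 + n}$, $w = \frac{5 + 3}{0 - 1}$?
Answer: $12 + 2 i \sqrt{2} \approx 12.0 + 2.8284 i$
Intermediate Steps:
$w = -8$ ($w = \frac{8}{-1} = 8 \left(-1\right) = -8$)
$o = 6 + i \sqrt{2}$ ($o = 6 + \sqrt{6 - 8} = 6 + \sqrt{-2} = 6 + i \sqrt{2} \approx 6.0 + 1.4142 i$)
$o \left(6 - 4\right) = \left(6 + i \sqrt{2}\right) \left(6 - 4\right) = \left(6 + i \sqrt{2}\right) 2 = 12 + 2 i \sqrt{2}$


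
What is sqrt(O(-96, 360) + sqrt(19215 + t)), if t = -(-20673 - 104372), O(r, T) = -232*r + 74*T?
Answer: sqrt(48912 + 2*sqrt(36065)) ≈ 222.02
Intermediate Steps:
t = 125045 (t = -1*(-125045) = 125045)
sqrt(O(-96, 360) + sqrt(19215 + t)) = sqrt((-232*(-96) + 74*360) + sqrt(19215 + 125045)) = sqrt((22272 + 26640) + sqrt(144260)) = sqrt(48912 + 2*sqrt(36065))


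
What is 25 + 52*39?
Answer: 2053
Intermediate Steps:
25 + 52*39 = 25 + 2028 = 2053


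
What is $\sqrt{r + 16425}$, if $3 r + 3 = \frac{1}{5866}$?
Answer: $\frac{\sqrt{5086342073694}}{17598} \approx 128.16$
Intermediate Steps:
$r = - \frac{17597}{17598}$ ($r = -1 + \frac{1}{3 \cdot 5866} = -1 + \frac{1}{3} \cdot \frac{1}{5866} = -1 + \frac{1}{17598} = - \frac{17597}{17598} \approx -0.99994$)
$\sqrt{r + 16425} = \sqrt{- \frac{17597}{17598} + 16425} = \sqrt{\frac{289029553}{17598}} = \frac{\sqrt{5086342073694}}{17598}$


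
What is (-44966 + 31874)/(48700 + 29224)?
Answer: -3273/19481 ≈ -0.16801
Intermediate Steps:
(-44966 + 31874)/(48700 + 29224) = -13092/77924 = -13092*1/77924 = -3273/19481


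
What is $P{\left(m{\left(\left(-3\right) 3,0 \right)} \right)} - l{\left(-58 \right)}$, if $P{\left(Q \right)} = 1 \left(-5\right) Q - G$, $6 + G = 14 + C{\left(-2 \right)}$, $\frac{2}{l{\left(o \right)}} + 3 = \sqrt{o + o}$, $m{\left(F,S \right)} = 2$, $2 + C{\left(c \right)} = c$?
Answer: $- \frac{1744}{125} + \frac{4 i \sqrt{29}}{125} \approx -13.952 + 0.17233 i$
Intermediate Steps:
$C{\left(c \right)} = -2 + c$
$l{\left(o \right)} = \frac{2}{-3 + \sqrt{2} \sqrt{o}}$ ($l{\left(o \right)} = \frac{2}{-3 + \sqrt{o + o}} = \frac{2}{-3 + \sqrt{2 o}} = \frac{2}{-3 + \sqrt{2} \sqrt{o}}$)
$G = 4$ ($G = -6 + \left(14 - 4\right) = -6 + 10 = 4$)
$P{\left(Q \right)} = -4 - 5 Q$ ($P{\left(Q \right)} = 1 \left(-5\right) Q - 4 = - 5 Q - 4 = -4 - 5 Q$)
$P{\left(m{\left(\left(-3\right) 3,0 \right)} \right)} - l{\left(-58 \right)} = \left(-4 - 10\right) - \frac{2}{-3 + \sqrt{2} \sqrt{-58}} = \left(-4 - 10\right) - \frac{2}{-3 + \sqrt{2} i \sqrt{58}} = -14 - \frac{2}{-3 + 2 i \sqrt{29}}$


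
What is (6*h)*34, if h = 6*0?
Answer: 0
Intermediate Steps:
h = 0
(6*h)*34 = (6*0)*34 = 0*34 = 0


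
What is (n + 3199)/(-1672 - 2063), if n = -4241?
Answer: 1042/3735 ≈ 0.27898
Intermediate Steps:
(n + 3199)/(-1672 - 2063) = (-4241 + 3199)/(-1672 - 2063) = -1042/(-3735) = -1042*(-1/3735) = 1042/3735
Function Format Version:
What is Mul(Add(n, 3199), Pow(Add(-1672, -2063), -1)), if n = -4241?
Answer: Rational(1042, 3735) ≈ 0.27898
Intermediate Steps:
Mul(Add(n, 3199), Pow(Add(-1672, -2063), -1)) = Mul(Add(-4241, 3199), Pow(Add(-1672, -2063), -1)) = Mul(-1042, Pow(-3735, -1)) = Mul(-1042, Rational(-1, 3735)) = Rational(1042, 3735)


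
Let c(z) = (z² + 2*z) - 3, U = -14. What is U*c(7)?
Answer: -840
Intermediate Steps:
c(z) = -3 + z² + 2*z
U*c(7) = -14*(-3 + 7² + 2*7) = -14*(-3 + 49 + 14) = -14*60 = -840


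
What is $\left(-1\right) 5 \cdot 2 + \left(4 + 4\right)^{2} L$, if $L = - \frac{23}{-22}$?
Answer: $\frac{626}{11} \approx 56.909$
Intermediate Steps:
$L = \frac{23}{22}$ ($L = \left(-23\right) \left(- \frac{1}{22}\right) = \frac{23}{22} \approx 1.0455$)
$\left(-1\right) 5 \cdot 2 + \left(4 + 4\right)^{2} L = \left(-1\right) 5 \cdot 2 + \left(4 + 4\right)^{2} \cdot \frac{23}{22} = \left(-5\right) 2 + 8^{2} \cdot \frac{23}{22} = -10 + 64 \cdot \frac{23}{22} = -10 + \frac{736}{11} = \frac{626}{11}$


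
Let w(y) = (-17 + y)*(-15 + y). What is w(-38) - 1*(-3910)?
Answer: 6825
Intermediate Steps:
w(-38) - 1*(-3910) = (255 + (-38)² - 32*(-38)) - 1*(-3910) = (255 + 1444 + 1216) + 3910 = 2915 + 3910 = 6825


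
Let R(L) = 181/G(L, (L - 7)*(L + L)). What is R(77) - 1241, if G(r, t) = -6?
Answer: -7627/6 ≈ -1271.2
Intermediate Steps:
R(L) = -181/6 (R(L) = 181/(-6) = 181*(-1/6) = -181/6)
R(77) - 1241 = -181/6 - 1241 = -7627/6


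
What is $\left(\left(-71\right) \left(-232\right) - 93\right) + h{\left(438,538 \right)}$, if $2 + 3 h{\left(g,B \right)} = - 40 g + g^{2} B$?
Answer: $\frac{103243687}{3} \approx 3.4415 \cdot 10^{7}$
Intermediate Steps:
$h{\left(g,B \right)} = - \frac{2}{3} - \frac{40 g}{3} + \frac{B g^{2}}{3}$ ($h{\left(g,B \right)} = - \frac{2}{3} + \frac{- 40 g + g^{2} B}{3} = - \frac{2}{3} + \frac{- 40 g + B g^{2}}{3} = - \frac{2}{3} + \left(- \frac{40 g}{3} + \frac{B g^{2}}{3}\right) = - \frac{2}{3} - \frac{40 g}{3} + \frac{B g^{2}}{3}$)
$\left(\left(-71\right) \left(-232\right) - 93\right) + h{\left(438,538 \right)} = \left(\left(-71\right) \left(-232\right) - 93\right) - \left(\frac{17522}{3} - 34404024\right) = \left(16472 - 93\right) - \left(\frac{17522}{3} - 34404024\right) = 16379 - - \frac{103194550}{3} = 16379 + \frac{103194550}{3} = \frac{103243687}{3}$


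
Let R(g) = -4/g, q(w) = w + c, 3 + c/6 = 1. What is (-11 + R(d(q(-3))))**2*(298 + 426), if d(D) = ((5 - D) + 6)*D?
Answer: 3324933076/38025 ≈ 87441.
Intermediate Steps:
c = -12 (c = -18 + 6*1 = -18 + 6 = -12)
q(w) = -12 + w (q(w) = w - 12 = -12 + w)
d(D) = D*(11 - D) (d(D) = (11 - D)*D = D*(11 - D))
(-11 + R(d(q(-3))))**2*(298 + 426) = (-11 - 4*1/((-12 - 3)*(11 - (-12 - 3))))**2*(298 + 426) = (-11 - 4*(-1/(15*(11 - 1*(-15)))))**2*724 = (-11 - 4*(-1/(15*(11 + 15))))**2*724 = (-11 - 4/((-15*26)))**2*724 = (-11 - 4/(-390))**2*724 = (-11 - 4*(-1/390))**2*724 = (-11 + 2/195)**2*724 = (-2143/195)**2*724 = (4592449/38025)*724 = 3324933076/38025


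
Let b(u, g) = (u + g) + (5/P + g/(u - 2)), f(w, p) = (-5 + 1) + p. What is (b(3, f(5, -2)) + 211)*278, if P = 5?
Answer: 56434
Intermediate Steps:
f(w, p) = -4 + p
b(u, g) = 1 + g + u + g/(-2 + u) (b(u, g) = (u + g) + (5/5 + g/(u - 2)) = (g + u) + (5*(⅕) + g/(-2 + u)) = (g + u) + (1 + g/(-2 + u)) = 1 + g + u + g/(-2 + u))
(b(3, f(5, -2)) + 211)*278 = ((-2 + 3² - (-4 - 2) - 1*3 + (-4 - 2)*3)/(-2 + 3) + 211)*278 = ((-2 + 9 - 1*(-6) - 3 - 6*3)/1 + 211)*278 = (1*(-2 + 9 + 6 - 3 - 18) + 211)*278 = (1*(-8) + 211)*278 = (-8 + 211)*278 = 203*278 = 56434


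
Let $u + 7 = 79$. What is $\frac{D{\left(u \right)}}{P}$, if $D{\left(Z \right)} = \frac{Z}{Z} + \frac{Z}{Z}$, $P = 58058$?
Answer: $\frac{1}{29029} \approx 3.4448 \cdot 10^{-5}$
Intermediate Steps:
$u = 72$ ($u = -7 + 79 = 72$)
$D{\left(Z \right)} = 2$ ($D{\left(Z \right)} = 1 + 1 = 2$)
$\frac{D{\left(u \right)}}{P} = \frac{2}{58058} = 2 \cdot \frac{1}{58058} = \frac{1}{29029}$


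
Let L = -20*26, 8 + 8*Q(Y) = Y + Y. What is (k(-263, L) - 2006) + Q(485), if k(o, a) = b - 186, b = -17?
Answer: -8355/4 ≈ -2088.8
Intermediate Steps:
Q(Y) = -1 + Y/4 (Q(Y) = -1 + (Y + Y)/8 = -1 + (2*Y)/8 = -1 + Y/4)
L = -520
k(o, a) = -203 (k(o, a) = -17 - 186 = -203)
(k(-263, L) - 2006) + Q(485) = (-203 - 2006) + (-1 + (¼)*485) = -2209 + (-1 + 485/4) = -2209 + 481/4 = -8355/4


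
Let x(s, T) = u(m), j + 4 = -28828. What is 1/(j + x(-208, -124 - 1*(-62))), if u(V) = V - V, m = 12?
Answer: -1/28832 ≈ -3.4684e-5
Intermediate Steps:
j = -28832 (j = -4 - 28828 = -28832)
u(V) = 0
x(s, T) = 0
1/(j + x(-208, -124 - 1*(-62))) = 1/(-28832 + 0) = 1/(-28832) = -1/28832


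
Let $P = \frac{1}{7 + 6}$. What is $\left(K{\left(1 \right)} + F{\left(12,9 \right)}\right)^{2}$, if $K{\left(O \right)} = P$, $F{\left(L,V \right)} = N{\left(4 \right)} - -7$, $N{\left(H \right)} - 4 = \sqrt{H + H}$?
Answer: $\frac{22088}{169} + \frac{576 \sqrt{2}}{13} \approx 193.36$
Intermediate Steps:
$N{\left(H \right)} = 4 + \sqrt{2} \sqrt{H}$ ($N{\left(H \right)} = 4 + \sqrt{H + H} = 4 + \sqrt{2 H} = 4 + \sqrt{2} \sqrt{H}$)
$P = \frac{1}{13} \approx 0.076923$
$F{\left(L,V \right)} = 11 + 2 \sqrt{2}$ ($F{\left(L,V \right)} = \left(4 + \sqrt{2} \sqrt{4}\right) - -7 = \left(4 + \sqrt{2} \cdot 2\right) + 7 = \left(4 + 2 \sqrt{2}\right) + 7 = 11 + 2 \sqrt{2}$)
$K{\left(O \right)} = \frac{1}{13}$
$\left(K{\left(1 \right)} + F{\left(12,9 \right)}\right)^{2} = \left(\frac{1}{13} + \left(11 + 2 \sqrt{2}\right)\right)^{2} = \left(\frac{144}{13} + 2 \sqrt{2}\right)^{2}$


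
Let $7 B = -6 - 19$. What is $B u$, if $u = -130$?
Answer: $\frac{3250}{7} \approx 464.29$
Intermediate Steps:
$B = - \frac{25}{7}$ ($B = \frac{-6 - 19}{7} = \frac{1}{7} \left(-25\right) = - \frac{25}{7} \approx -3.5714$)
$B u = \left(- \frac{25}{7}\right) \left(-130\right) = \frac{3250}{7}$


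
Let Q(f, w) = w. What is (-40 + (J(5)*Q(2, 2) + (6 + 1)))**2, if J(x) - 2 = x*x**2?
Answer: 48841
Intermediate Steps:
J(x) = 2 + x**3 (J(x) = 2 + x*x**2 = 2 + x**3)
(-40 + (J(5)*Q(2, 2) + (6 + 1)))**2 = (-40 + ((2 + 5**3)*2 + (6 + 1)))**2 = (-40 + ((2 + 125)*2 + 7))**2 = (-40 + (127*2 + 7))**2 = (-40 + (254 + 7))**2 = (-40 + 261)**2 = 221**2 = 48841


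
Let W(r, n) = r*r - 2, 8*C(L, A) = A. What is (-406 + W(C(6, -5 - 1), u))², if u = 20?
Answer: 42497361/256 ≈ 1.6601e+5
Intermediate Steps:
C(L, A) = A/8
W(r, n) = -2 + r² (W(r, n) = r² - 2 = -2 + r²)
(-406 + W(C(6, -5 - 1), u))² = (-406 + (-2 + ((-5 - 1)/8)²))² = (-406 + (-2 + ((⅛)*(-6))²))² = (-406 + (-2 + (-¾)²))² = (-406 + (-2 + 9/16))² = (-406 - 23/16)² = (-6519/16)² = 42497361/256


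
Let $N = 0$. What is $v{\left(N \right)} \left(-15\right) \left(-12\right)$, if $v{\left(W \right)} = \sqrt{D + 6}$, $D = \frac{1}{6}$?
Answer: $30 \sqrt{222} \approx 446.99$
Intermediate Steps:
$D = \frac{1}{6} \approx 0.16667$
$v{\left(W \right)} = \frac{\sqrt{222}}{6}$ ($v{\left(W \right)} = \sqrt{\frac{1}{6} + 6} = \sqrt{\frac{37}{6}} = \frac{\sqrt{222}}{6}$)
$v{\left(N \right)} \left(-15\right) \left(-12\right) = \frac{\sqrt{222}}{6} \left(-15\right) \left(-12\right) = - \frac{5 \sqrt{222}}{2} \left(-12\right) = 30 \sqrt{222}$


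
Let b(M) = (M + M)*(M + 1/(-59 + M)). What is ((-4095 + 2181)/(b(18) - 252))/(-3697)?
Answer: 13079/9981900 ≈ 0.0013103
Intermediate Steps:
b(M) = 2*M*(M + 1/(-59 + M)) (b(M) = (2*M)*(M + 1/(-59 + M)) = 2*M*(M + 1/(-59 + M)))
((-4095 + 2181)/(b(18) - 252))/(-3697) = ((-4095 + 2181)/(2*18*(1 + 18**2 - 59*18)/(-59 + 18) - 252))/(-3697) = -1914/(2*18*(1 + 324 - 1062)/(-41) - 252)*(-1/3697) = -1914/(2*18*(-1/41)*(-737) - 252)*(-1/3697) = -1914/(26532/41 - 252)*(-1/3697) = -1914/16200/41*(-1/3697) = -1914*41/16200*(-1/3697) = -13079/2700*(-1/3697) = 13079/9981900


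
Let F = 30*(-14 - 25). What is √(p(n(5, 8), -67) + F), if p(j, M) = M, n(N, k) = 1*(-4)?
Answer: I*√1237 ≈ 35.171*I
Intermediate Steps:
n(N, k) = -4
F = -1170 (F = 30*(-39) = -1170)
√(p(n(5, 8), -67) + F) = √(-67 - 1170) = √(-1237) = I*√1237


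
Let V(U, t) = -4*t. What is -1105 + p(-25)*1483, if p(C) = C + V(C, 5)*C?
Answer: 703320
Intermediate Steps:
p(C) = -19*C (p(C) = C + (-4*5)*C = C - 20*C = -19*C)
-1105 + p(-25)*1483 = -1105 - 19*(-25)*1483 = -1105 + 475*1483 = -1105 + 704425 = 703320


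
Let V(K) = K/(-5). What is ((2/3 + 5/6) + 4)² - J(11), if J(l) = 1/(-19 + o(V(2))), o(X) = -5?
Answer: 727/24 ≈ 30.292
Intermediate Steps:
V(K) = -K/5 (V(K) = K*(-⅕) = -K/5)
J(l) = -1/24 (J(l) = 1/(-19 - 5) = 1/(-24) = -1/24)
((2/3 + 5/6) + 4)² - J(11) = ((2/3 + 5/6) + 4)² - 1*(-1/24) = ((2*(⅓) + 5*(⅙)) + 4)² + 1/24 = ((⅔ + ⅚) + 4)² + 1/24 = (3/2 + 4)² + 1/24 = (11/2)² + 1/24 = 121/4 + 1/24 = 727/24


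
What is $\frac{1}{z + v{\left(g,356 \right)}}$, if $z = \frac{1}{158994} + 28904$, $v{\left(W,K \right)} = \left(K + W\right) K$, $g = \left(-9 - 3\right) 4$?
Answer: $\frac{158994}{22028936689} \approx 7.2175 \cdot 10^{-6}$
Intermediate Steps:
$g = -48$ ($g = \left(-12\right) 4 = -48$)
$v{\left(W,K \right)} = K \left(K + W\right)$
$z = \frac{4595562577}{158994}$ ($z = \frac{1}{158994} + 28904 = \frac{4595562577}{158994} \approx 28904.0$)
$\frac{1}{z + v{\left(g,356 \right)}} = \frac{1}{\frac{4595562577}{158994} + 356 \left(356 - 48\right)} = \frac{1}{\frac{4595562577}{158994} + 356 \cdot 308} = \frac{1}{\frac{4595562577}{158994} + 109648} = \frac{1}{\frac{22028936689}{158994}} = \frac{158994}{22028936689}$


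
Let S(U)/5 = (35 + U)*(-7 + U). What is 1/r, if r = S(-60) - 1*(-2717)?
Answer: 1/11092 ≈ 9.0155e-5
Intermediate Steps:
S(U) = 5*(-7 + U)*(35 + U) (S(U) = 5*((35 + U)*(-7 + U)) = 5*((-7 + U)*(35 + U)) = 5*(-7 + U)*(35 + U))
r = 11092 (r = (-1225 + 5*(-60)² + 140*(-60)) - 1*(-2717) = (-1225 + 5*3600 - 8400) + 2717 = (-1225 + 18000 - 8400) + 2717 = 8375 + 2717 = 11092)
1/r = 1/11092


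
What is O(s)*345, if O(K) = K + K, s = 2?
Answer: 1380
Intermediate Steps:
O(K) = 2*K
O(s)*345 = (2*2)*345 = 4*345 = 1380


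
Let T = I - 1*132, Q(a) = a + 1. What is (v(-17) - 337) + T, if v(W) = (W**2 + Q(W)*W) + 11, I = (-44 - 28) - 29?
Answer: 2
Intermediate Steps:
Q(a) = 1 + a
I = -101 (I = -72 - 29 = -101)
v(W) = 11 + W**2 + W*(1 + W) (v(W) = (W**2 + (1 + W)*W) + 11 = (W**2 + W*(1 + W)) + 11 = 11 + W**2 + W*(1 + W))
T = -233 (T = -101 - 1*132 = -101 - 132 = -233)
(v(-17) - 337) + T = ((11 - 17 + 2*(-17)**2) - 337) - 233 = ((11 - 17 + 2*289) - 337) - 233 = ((11 - 17 + 578) - 337) - 233 = (572 - 337) - 233 = 235 - 233 = 2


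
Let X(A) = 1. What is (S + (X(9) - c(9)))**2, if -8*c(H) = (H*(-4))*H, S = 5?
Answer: 4761/4 ≈ 1190.3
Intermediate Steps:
c(H) = H**2/2 (c(H) = -H*(-4)*H/8 = -(-4*H)*H/8 = -(-1)*H**2/2 = H**2/2)
(S + (X(9) - c(9)))**2 = (5 + (1 - 9**2/2))**2 = (5 + (1 - 81/2))**2 = (5 - 79/2)**2 = (-69/2)**2 = 4761/4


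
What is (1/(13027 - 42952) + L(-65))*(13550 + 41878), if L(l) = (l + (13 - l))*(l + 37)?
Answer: -201253543676/9975 ≈ -2.0176e+7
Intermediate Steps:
L(l) = 481 + 13*l (L(l) = 13*(37 + l) = 481 + 13*l)
(1/(13027 - 42952) + L(-65))*(13550 + 41878) = (1/(13027 - 42952) + (481 + 13*(-65)))*(13550 + 41878) = (1/(-29925) + (481 - 845))*55428 = (-1/29925 - 364)*55428 = -10892701/29925*55428 = -201253543676/9975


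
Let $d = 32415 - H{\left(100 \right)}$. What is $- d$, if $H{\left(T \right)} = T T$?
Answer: $-22415$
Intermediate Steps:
$H{\left(T \right)} = T^{2}$
$d = 22415$ ($d = 32415 - 100^{2} = 32415 - 10000 = 22415$)
$- d = \left(-1\right) 22415 = -22415$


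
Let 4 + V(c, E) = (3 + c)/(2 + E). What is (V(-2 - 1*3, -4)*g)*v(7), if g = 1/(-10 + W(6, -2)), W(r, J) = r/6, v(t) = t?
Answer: 7/3 ≈ 2.3333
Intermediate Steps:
V(c, E) = -4 + (3 + c)/(2 + E)
W(r, J) = r/6 (W(r, J) = r*(⅙) = r/6)
g = -⅑ (g = 1/(-10 + (⅙)*6) = 1/(-10 + 1) = 1/(-9) = -⅑ ≈ -0.11111)
(V(-2 - 1*3, -4)*g)*v(7) = (((-5 + (-2 - 1*3) - 4*(-4))/(2 - 4))*(-⅑))*7 = (((-5 + (-2 - 3) + 16)/(-2))*(-⅑))*7 = (-(-5 - 5 + 16)/2*(-⅑))*7 = (-½*6*(-⅑))*7 = -3*(-⅑)*7 = (⅓)*7 = 7/3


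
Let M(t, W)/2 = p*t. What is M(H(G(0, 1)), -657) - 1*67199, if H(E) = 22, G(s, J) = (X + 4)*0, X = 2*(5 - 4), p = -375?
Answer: -83699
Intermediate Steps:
X = 2 (X = 2*1 = 2)
G(s, J) = 0 (G(s, J) = (2 + 4)*0 = 6*0 = 0)
M(t, W) = -750*t (M(t, W) = 2*(-375*t) = -750*t)
M(H(G(0, 1)), -657) - 1*67199 = -750*22 - 1*67199 = -16500 - 67199 = -83699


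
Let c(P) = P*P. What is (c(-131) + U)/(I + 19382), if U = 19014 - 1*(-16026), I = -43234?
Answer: -52201/23852 ≈ -2.1885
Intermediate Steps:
c(P) = P²
U = 35040 (U = 19014 + 16026 = 35040)
(c(-131) + U)/(I + 19382) = ((-131)² + 35040)/(-43234 + 19382) = (17161 + 35040)/(-23852) = 52201*(-1/23852) = -52201/23852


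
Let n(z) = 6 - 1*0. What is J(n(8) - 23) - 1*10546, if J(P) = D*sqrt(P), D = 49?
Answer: -10546 + 49*I*sqrt(17) ≈ -10546.0 + 202.03*I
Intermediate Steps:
n(z) = 6 (n(z) = 6 + 0 = 6)
J(P) = 49*sqrt(P)
J(n(8) - 23) - 1*10546 = 49*sqrt(6 - 23) - 1*10546 = 49*sqrt(-17) - 10546 = 49*(I*sqrt(17)) - 10546 = 49*I*sqrt(17) - 10546 = -10546 + 49*I*sqrt(17)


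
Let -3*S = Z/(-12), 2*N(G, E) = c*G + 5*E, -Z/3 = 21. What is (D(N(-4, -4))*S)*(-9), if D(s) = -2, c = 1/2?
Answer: -63/2 ≈ -31.500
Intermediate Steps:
Z = -63 (Z = -3*21 = -63)
c = 1/2 ≈ 0.50000
N(G, E) = G/4 + 5*E/2 (N(G, E) = (G/2 + 5*E)/2 = G/4 + 5*E/2)
S = -7/4 (S = -(-21)/(-12) = -(-21)*(-1)/12 = -1/3*21/4 = -7/4 ≈ -1.7500)
(D(N(-4, -4))*S)*(-9) = -2*(-7/4)*(-9) = (7/2)*(-9) = -63/2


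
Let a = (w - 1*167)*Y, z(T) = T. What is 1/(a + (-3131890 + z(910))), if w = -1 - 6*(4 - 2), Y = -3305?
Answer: -1/2536080 ≈ -3.9431e-7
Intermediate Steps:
w = -13 (w = -1 - 6*2 = -1 - 12 = -13)
a = 594900 (a = (-13 - 1*167)*(-3305) = (-13 - 167)*(-3305) = -180*(-3305) = 594900)
1/(a + (-3131890 + z(910))) = 1/(594900 + (-3131890 + 910)) = 1/(594900 - 3130980) = 1/(-2536080) = -1/2536080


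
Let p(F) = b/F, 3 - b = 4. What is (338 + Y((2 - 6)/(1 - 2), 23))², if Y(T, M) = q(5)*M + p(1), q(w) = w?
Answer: 204304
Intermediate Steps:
b = -1 (b = 3 - 1*4 = 3 - 4 = -1)
p(F) = -1/F
Y(T, M) = -1 + 5*M (Y(T, M) = 5*M - 1/1 = 5*M - 1*1 = 5*M - 1 = -1 + 5*M)
(338 + Y((2 - 6)/(1 - 2), 23))² = (338 + (-1 + 5*23))² = (338 + (-1 + 115))² = (338 + 114)² = 452² = 204304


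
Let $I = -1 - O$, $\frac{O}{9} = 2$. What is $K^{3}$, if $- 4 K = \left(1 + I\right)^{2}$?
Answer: $-531441$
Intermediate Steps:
$O = 18$ ($O = 9 \cdot 2 = 18$)
$I = -19$ ($I = -1 - 18 = -19$)
$K = -81$ ($K = - \frac{\left(1 - 19\right)^{2}}{4} = - \frac{\left(-18\right)^{2}}{4} = \left(- \frac{1}{4}\right) 324 = -81$)
$K^{3} = \left(-81\right)^{3} = -531441$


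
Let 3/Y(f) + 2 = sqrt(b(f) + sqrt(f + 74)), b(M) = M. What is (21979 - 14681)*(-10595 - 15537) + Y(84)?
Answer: -190711336 - 3/(2 - sqrt(84 + sqrt(158))) ≈ -1.9071e+8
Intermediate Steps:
Y(f) = 3/(-2 + sqrt(f + sqrt(74 + f))) (Y(f) = 3/(-2 + sqrt(f + sqrt(f + 74))) = 3/(-2 + sqrt(f + sqrt(74 + f))))
(21979 - 14681)*(-10595 - 15537) + Y(84) = (21979 - 14681)*(-10595 - 15537) + 3/(-2 + sqrt(84 + sqrt(74 + 84))) = 7298*(-26132) + 3/(-2 + sqrt(84 + sqrt(158))) = -190711336 + 3/(-2 + sqrt(84 + sqrt(158)))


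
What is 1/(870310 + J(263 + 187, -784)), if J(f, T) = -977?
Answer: 1/869333 ≈ 1.1503e-6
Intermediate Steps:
1/(870310 + J(263 + 187, -784)) = 1/(870310 - 977) = 1/869333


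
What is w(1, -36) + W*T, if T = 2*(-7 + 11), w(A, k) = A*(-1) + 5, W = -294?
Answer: -2348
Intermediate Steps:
w(A, k) = 5 - A (w(A, k) = -A + 5 = 5 - A)
T = 8 (T = 2*4 = 8)
w(1, -36) + W*T = (5 - 1*1) - 294*8 = (5 - 1) - 2352 = 4 - 2352 = -2348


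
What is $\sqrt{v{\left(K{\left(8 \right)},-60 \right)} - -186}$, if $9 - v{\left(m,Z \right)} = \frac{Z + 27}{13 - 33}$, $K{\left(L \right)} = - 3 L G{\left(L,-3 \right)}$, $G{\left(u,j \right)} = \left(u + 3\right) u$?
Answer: $\frac{\sqrt{19335}}{10} \approx 13.905$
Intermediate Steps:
$G{\left(u,j \right)} = u \left(3 + u\right)$ ($G{\left(u,j \right)} = \left(3 + u\right) u = u \left(3 + u\right)$)
$K{\left(L \right)} = - 3 L^{2} \left(3 + L\right)$ ($K{\left(L \right)} = - 3 L L \left(3 + L\right) = - 3 L^{2} \left(3 + L\right)$)
$v{\left(m,Z \right)} = \frac{207}{20} + \frac{Z}{20}$ ($v{\left(m,Z \right)} = 9 - \frac{Z + 27}{13 - 33} = 9 - \frac{27 + Z}{-20} = 9 - \left(27 + Z\right) \left(- \frac{1}{20}\right) = 9 - \left(- \frac{27}{20} - \frac{Z}{20}\right) = 9 + \left(\frac{27}{20} + \frac{Z}{20}\right) = \frac{207}{20} + \frac{Z}{20}$)
$\sqrt{v{\left(K{\left(8 \right)},-60 \right)} - -186} = \sqrt{\left(\frac{207}{20} + \frac{1}{20} \left(-60\right)\right) - -186} = \sqrt{\left(\frac{207}{20} - 3\right) + \left(-1195 + 1381\right)} = \sqrt{\frac{147}{20} + 186} = \sqrt{\frac{3867}{20}} = \frac{\sqrt{19335}}{10}$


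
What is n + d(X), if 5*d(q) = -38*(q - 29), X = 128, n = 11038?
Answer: 51428/5 ≈ 10286.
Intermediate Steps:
d(q) = 1102/5 - 38*q/5 (d(q) = (-38*(q - 29))/5 = (-38*(-29 + q))/5 = (1102 - 38*q)/5 = 1102/5 - 38*q/5)
n + d(X) = 11038 + (1102/5 - 38/5*128) = 11038 + (1102/5 - 4864/5) = 11038 - 3762/5 = 51428/5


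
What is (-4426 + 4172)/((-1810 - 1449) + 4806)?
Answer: -254/1547 ≈ -0.16419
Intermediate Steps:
(-4426 + 4172)/((-1810 - 1449) + 4806) = -254/(-3259 + 4806) = -254/1547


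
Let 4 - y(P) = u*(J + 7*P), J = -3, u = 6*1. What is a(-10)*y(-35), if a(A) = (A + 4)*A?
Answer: 89520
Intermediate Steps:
u = 6
a(A) = A*(4 + A) (a(A) = (4 + A)*A = A*(4 + A))
y(P) = 22 - 42*P (y(P) = 4 - 6*(-3 + 7*P) = 4 - (-18 + 42*P) = 4 + (18 - 42*P) = 22 - 42*P)
a(-10)*y(-35) = (-10*(4 - 10))*(22 - 42*(-35)) = (-10*(-6))*(22 + 1470) = 60*1492 = 89520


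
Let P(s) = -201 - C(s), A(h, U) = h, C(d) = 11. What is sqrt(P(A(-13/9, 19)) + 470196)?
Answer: 4*sqrt(29374) ≈ 685.55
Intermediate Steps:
P(s) = -212 (P(s) = -201 - 1*11 = -201 - 11 = -212)
sqrt(P(A(-13/9, 19)) + 470196) = sqrt(-212 + 470196) = sqrt(469984) = 4*sqrt(29374)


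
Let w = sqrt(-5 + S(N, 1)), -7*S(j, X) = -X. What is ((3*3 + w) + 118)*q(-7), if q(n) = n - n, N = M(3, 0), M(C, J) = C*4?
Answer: 0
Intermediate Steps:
M(C, J) = 4*C
N = 12 (N = 4*3 = 12)
S(j, X) = X/7 (S(j, X) = -(-1)*X/7 = X/7)
q(n) = 0
w = I*sqrt(238)/7 (w = sqrt(-5 + (1/7)*1) = sqrt(-5 + 1/7) = sqrt(-34/7) = I*sqrt(238)/7 ≈ 2.2039*I)
((3*3 + w) + 118)*q(-7) = ((3*3 + I*sqrt(238)/7) + 118)*0 = ((9 + I*sqrt(238)/7) + 118)*0 = (127 + I*sqrt(238)/7)*0 = 0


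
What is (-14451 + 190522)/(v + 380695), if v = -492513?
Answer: -25153/15974 ≈ -1.5746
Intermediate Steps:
(-14451 + 190522)/(v + 380695) = (-14451 + 190522)/(-492513 + 380695) = 176071/(-111818) = 176071*(-1/111818) = -25153/15974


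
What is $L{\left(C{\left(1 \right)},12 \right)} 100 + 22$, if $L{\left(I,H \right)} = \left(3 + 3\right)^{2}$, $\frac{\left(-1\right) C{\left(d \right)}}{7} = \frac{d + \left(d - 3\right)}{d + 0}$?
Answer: $3622$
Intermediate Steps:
$C{\left(d \right)} = - \frac{7 \left(-3 + 2 d\right)}{d}$ ($C{\left(d \right)} = - 7 \frac{d + \left(d - 3\right)}{d + 0} = - 7 \frac{d + \left(d - 3\right)}{d} = - 7 \frac{d + \left(-3 + d\right)}{d} = - 7 \frac{-3 + 2 d}{d} = - \frac{7 \left(-3 + 2 d\right)}{d}$)
$L{\left(I,H \right)} = 36$ ($L{\left(I,H \right)} = 6^{2} = 36$)
$L{\left(C{\left(1 \right)},12 \right)} 100 + 22 = 36 \cdot 100 + 22 = 3600 + 22 = 3622$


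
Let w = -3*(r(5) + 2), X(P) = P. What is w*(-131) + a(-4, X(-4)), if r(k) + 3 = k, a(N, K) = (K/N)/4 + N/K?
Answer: 6293/4 ≈ 1573.3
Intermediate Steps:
a(N, K) = N/K + K/(4*N) (a(N, K) = (K/N)*(¼) + N/K = K/(4*N) + N/K = N/K + K/(4*N))
r(k) = -3 + k
w = -12 (w = -3*((-3 + 5) + 2) = -3*(2 + 2) = -3*4 = -12)
w*(-131) + a(-4, X(-4)) = -12*(-131) + (-4/(-4) + (¼)*(-4)/(-4)) = 1572 + (-4*(-¼) + (¼)*(-4)*(-¼)) = 1572 + (1 + ¼) = 1572 + 5/4 = 6293/4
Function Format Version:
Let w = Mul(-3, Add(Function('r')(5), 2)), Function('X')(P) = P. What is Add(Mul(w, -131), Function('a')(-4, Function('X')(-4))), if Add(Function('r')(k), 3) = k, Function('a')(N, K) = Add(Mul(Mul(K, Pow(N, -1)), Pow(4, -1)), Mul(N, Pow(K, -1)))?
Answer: Rational(6293, 4) ≈ 1573.3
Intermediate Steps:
Function('a')(N, K) = Add(Mul(N, Pow(K, -1)), Mul(Rational(1, 4), K, Pow(N, -1))) (Function('a')(N, K) = Add(Mul(Mul(K, Pow(N, -1)), Rational(1, 4)), Mul(N, Pow(K, -1))) = Add(Mul(Rational(1, 4), K, Pow(N, -1)), Mul(N, Pow(K, -1))) = Add(Mul(N, Pow(K, -1)), Mul(Rational(1, 4), K, Pow(N, -1))))
Function('r')(k) = Add(-3, k)
w = -12 (w = Mul(-3, Add(Add(-3, 5), 2)) = Mul(-3, Add(2, 2)) = Mul(-3, 4) = -12)
Add(Mul(w, -131), Function('a')(-4, Function('X')(-4))) = Add(Mul(-12, -131), Add(Mul(-4, Pow(-4, -1)), Mul(Rational(1, 4), -4, Pow(-4, -1)))) = Add(1572, Add(Mul(-4, Rational(-1, 4)), Mul(Rational(1, 4), -4, Rational(-1, 4)))) = Add(1572, Add(1, Rational(1, 4))) = Add(1572, Rational(5, 4)) = Rational(6293, 4)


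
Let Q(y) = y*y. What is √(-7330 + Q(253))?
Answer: √56679 ≈ 238.07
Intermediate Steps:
Q(y) = y²
√(-7330 + Q(253)) = √(-7330 + 253²) = √(-7330 + 64009) = √56679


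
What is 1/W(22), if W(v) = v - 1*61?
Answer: -1/39 ≈ -0.025641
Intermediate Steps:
W(v) = -61 + v (W(v) = v - 61 = -61 + v)
1/W(22) = 1/(-61 + 22) = 1/(-39) = -1/39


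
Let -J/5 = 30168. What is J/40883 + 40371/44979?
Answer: -1711381589/612958819 ≈ -2.7920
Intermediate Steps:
J = -150840 (J = -5*30168 = -150840)
J/40883 + 40371/44979 = -150840/40883 + 40371/44979 = -150840*1/40883 + 40371*(1/44979) = -150840/40883 + 13457/14993 = -1711381589/612958819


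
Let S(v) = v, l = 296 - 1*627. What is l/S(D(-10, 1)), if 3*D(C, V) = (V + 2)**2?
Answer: -331/3 ≈ -110.33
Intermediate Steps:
D(C, V) = (2 + V)**2/3 (D(C, V) = (V + 2)**2/3 = (2 + V)**2/3)
l = -331 (l = 296 - 627 = -331)
l/S(D(-10, 1)) = -331*3/(2 + 1)**2 = -331/((1/3)*3**2) = -331/((1/3)*9) = -331/3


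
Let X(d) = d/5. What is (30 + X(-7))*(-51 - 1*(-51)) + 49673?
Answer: 49673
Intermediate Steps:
X(d) = d/5 (X(d) = d*(⅕) = d/5)
(30 + X(-7))*(-51 - 1*(-51)) + 49673 = (30 + (⅕)*(-7))*(-51 - 1*(-51)) + 49673 = (30 - 7/5)*(-51 + 51) + 49673 = (143/5)*0 + 49673 = 0 + 49673 = 49673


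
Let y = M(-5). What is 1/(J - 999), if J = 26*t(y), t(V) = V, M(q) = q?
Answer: -1/1129 ≈ -0.00088574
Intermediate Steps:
y = -5
J = -130 (J = 26*(-5) = -130)
1/(J - 999) = 1/(-130 - 999) = 1/(-1129) = -1/1129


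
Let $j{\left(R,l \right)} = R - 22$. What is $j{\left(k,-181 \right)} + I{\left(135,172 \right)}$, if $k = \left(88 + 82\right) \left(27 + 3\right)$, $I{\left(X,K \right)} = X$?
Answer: $5213$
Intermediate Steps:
$k = 5100$ ($k = 170 \cdot 30 = 5100$)
$j{\left(R,l \right)} = -22 + R$
$j{\left(k,-181 \right)} + I{\left(135,172 \right)} = \left(-22 + 5100\right) + 135 = 5078 + 135 = 5213$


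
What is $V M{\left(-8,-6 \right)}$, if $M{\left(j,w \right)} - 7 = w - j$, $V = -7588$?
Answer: $-68292$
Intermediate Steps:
$M{\left(j,w \right)} = 7 + w - j$ ($M{\left(j,w \right)} = 7 - \left(j - w\right) = 7 + w - j$)
$V M{\left(-8,-6 \right)} = - 7588 \left(7 - 6 - -8\right) = - 7588 \left(7 - 6 + 8\right) = \left(-7588\right) 9 = -68292$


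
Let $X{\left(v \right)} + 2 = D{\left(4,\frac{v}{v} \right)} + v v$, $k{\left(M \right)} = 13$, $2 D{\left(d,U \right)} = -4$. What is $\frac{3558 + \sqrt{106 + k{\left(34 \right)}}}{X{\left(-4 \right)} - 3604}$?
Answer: $- \frac{1779}{1796} - \frac{\sqrt{119}}{3592} \approx -0.99357$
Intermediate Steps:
$D{\left(d,U \right)} = -2$ ($D{\left(d,U \right)} = \frac{1}{2} \left(-4\right) = -2$)
$X{\left(v \right)} = -4 + v^{2}$ ($X{\left(v \right)} = -2 + \left(-2 + v v\right) = -2 + \left(-2 + v^{2}\right) = -4 + v^{2}$)
$\frac{3558 + \sqrt{106 + k{\left(34 \right)}}}{X{\left(-4 \right)} - 3604} = \frac{3558 + \sqrt{106 + 13}}{\left(-4 + \left(-4\right)^{2}\right) - 3604} = \frac{3558 + \sqrt{119}}{\left(-4 + 16\right) - 3604} = \frac{3558 + \sqrt{119}}{12 - 3604} = \frac{3558 + \sqrt{119}}{-3592} = \left(3558 + \sqrt{119}\right) \left(- \frac{1}{3592}\right) = - \frac{1779}{1796} - \frac{\sqrt{119}}{3592}$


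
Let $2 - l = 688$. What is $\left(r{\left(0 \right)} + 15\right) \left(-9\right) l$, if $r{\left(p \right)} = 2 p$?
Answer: $92610$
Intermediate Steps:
$l = -686$ ($l = 2 - 688 = -686$)
$\left(r{\left(0 \right)} + 15\right) \left(-9\right) l = \left(2 \cdot 0 + 15\right) \left(-9\right) \left(-686\right) = \left(0 + 15\right) \left(-9\right) \left(-686\right) = 15 \left(-9\right) \left(-686\right) = \left(-135\right) \left(-686\right) = 92610$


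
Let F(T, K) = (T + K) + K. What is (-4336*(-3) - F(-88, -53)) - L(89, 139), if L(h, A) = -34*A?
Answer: 17928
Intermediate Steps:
F(T, K) = T + 2*K (F(T, K) = (K + T) + K = T + 2*K)
(-4336*(-3) - F(-88, -53)) - L(89, 139) = (-4336*(-3) - (-88 + 2*(-53))) - (-34)*139 = (13008 - (-88 - 106)) - 1*(-4726) = (13008 - 1*(-194)) + 4726 = (13008 + 194) + 4726 = 13202 + 4726 = 17928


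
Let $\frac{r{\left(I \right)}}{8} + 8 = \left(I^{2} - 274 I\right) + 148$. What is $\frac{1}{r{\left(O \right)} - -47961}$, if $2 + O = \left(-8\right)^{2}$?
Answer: $- \frac{1}{56071} \approx -1.7835 \cdot 10^{-5}$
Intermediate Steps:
$O = 62$ ($O = -2 + \left(-8\right)^{2} = -2 + 64 = 62$)
$r{\left(I \right)} = 1120 - 2192 I + 8 I^{2}$ ($r{\left(I \right)} = -64 + 8 \left(\left(I^{2} - 274 I\right) + 148\right) = -64 + 8 \left(148 + I^{2} - 274 I\right) = -64 + \left(1184 - 2192 I + 8 I^{2}\right) = 1120 - 2192 I + 8 I^{2}$)
$\frac{1}{r{\left(O \right)} - -47961} = \frac{1}{\left(1120 - 135904 + 8 \cdot 62^{2}\right) - -47961} = \frac{1}{\left(1120 - 135904 + 8 \cdot 3844\right) + 47961} = \frac{1}{\left(1120 - 135904 + 30752\right) + 47961} = \frac{1}{-104032 + 47961} = \frac{1}{-56071} = - \frac{1}{56071}$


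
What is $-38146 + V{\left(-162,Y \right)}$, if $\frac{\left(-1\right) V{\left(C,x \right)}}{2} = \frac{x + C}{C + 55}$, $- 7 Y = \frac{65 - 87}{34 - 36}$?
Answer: $- \frac{28573644}{749} \approx -38149.0$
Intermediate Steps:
$Y = - \frac{11}{7}$ ($Y = - \frac{\left(65 - 87\right) \frac{1}{34 - 36}}{7} = - \frac{\left(-22\right) \frac{1}{-2}}{7} = - \frac{\left(-22\right) \left(- \frac{1}{2}\right)}{7} = \left(- \frac{1}{7}\right) 11 = - \frac{11}{7} \approx -1.5714$)
$V{\left(C,x \right)} = - \frac{2 \left(C + x\right)}{55 + C}$ ($V{\left(C,x \right)} = - 2 \frac{x + C}{C + 55} = - 2 \frac{C + x}{55 + C} = - \frac{2 \left(C + x\right)}{55 + C}$)
$-38146 + V{\left(-162,Y \right)} = -38146 + \frac{2 \left(\left(-1\right) \left(-162\right) - - \frac{11}{7}\right)}{55 - 162} = -38146 + \frac{2 \left(162 + \frac{11}{7}\right)}{-107} = -38146 + 2 \left(- \frac{1}{107}\right) \frac{1145}{7} = -38146 - \frac{2290}{749} = - \frac{28573644}{749}$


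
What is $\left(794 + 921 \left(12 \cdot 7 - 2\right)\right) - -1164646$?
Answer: $1240962$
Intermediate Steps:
$\left(794 + 921 \left(12 \cdot 7 - 2\right)\right) - -1164646 = \left(794 + 921 \left(84 - 2\right)\right) + 1164646 = \left(794 + 921 \cdot 82\right) + 1164646 = \left(794 + 75522\right) + 1164646 = 76316 + 1164646 = 1240962$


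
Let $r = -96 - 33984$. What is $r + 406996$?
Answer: $372916$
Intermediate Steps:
$r = -34080$ ($r = -96 - 33984 = -34080$)
$r + 406996 = -34080 + 406996 = 372916$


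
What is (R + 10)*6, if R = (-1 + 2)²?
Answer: 66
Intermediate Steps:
R = 1 (R = 1² = 1)
(R + 10)*6 = (1 + 10)*6 = 11*6 = 66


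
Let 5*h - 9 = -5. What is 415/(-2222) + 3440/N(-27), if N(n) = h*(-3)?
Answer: -9555845/6666 ≈ -1433.5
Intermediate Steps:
h = ⅘ (h = 9/5 + (⅕)*(-5) = 9/5 - 1 = ⅘ ≈ 0.80000)
N(n) = -12/5 (N(n) = (⅘)*(-3) = -12/5)
415/(-2222) + 3440/N(-27) = 415/(-2222) + 3440/(-12/5) = 415*(-1/2222) + 3440*(-5/12) = -415/2222 - 4300/3 = -9555845/6666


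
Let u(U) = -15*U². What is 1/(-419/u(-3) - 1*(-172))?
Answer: 135/23639 ≈ 0.0057109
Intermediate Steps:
1/(-419/u(-3) - 1*(-172)) = 1/(-419/((-15*(-3)²)) - 1*(-172)) = 1/(-419/((-15*9)) + 172) = 1/(-419/(-135) + 172) = 1/(-419*(-1/135) + 172) = 1/(419/135 + 172) = 1/(23639/135) = 135/23639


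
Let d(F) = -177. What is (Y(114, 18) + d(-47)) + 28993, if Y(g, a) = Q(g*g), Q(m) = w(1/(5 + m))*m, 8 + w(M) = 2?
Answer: -49160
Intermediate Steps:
w(M) = -6 (w(M) = -8 + 2 = -6)
Q(m) = -6*m
Y(g, a) = -6*g² (Y(g, a) = -6*g*g = -6*g²)
(Y(114, 18) + d(-47)) + 28993 = (-6*114² - 177) + 28993 = (-6*12996 - 177) + 28993 = (-77976 - 177) + 28993 = -78153 + 28993 = -49160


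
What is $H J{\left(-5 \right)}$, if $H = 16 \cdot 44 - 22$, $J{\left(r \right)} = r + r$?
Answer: $-6820$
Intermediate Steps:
$J{\left(r \right)} = 2 r$
$H = 682$ ($H = 704 - 22 = 682$)
$H J{\left(-5 \right)} = 682 \cdot 2 \left(-5\right) = 682 \left(-10\right) = -6820$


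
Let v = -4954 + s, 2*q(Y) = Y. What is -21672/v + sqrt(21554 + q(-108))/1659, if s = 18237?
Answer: -21672/13283 + 10*sqrt(215)/1659 ≈ -1.5432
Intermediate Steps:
q(Y) = Y/2
v = 13283 (v = -4954 + 18237 = 13283)
-21672/v + sqrt(21554 + q(-108))/1659 = -21672/13283 + sqrt(21554 + (1/2)*(-108))/1659 = -21672*1/13283 + sqrt(21554 - 54)*(1/1659) = -21672/13283 + sqrt(21500)*(1/1659) = -21672/13283 + (10*sqrt(215))*(1/1659) = -21672/13283 + 10*sqrt(215)/1659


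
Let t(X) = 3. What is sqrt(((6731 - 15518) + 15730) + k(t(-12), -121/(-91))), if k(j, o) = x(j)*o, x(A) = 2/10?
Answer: sqrt(1437429630)/455 ≈ 83.326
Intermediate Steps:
x(A) = 1/5 (x(A) = 2*(1/10) = 1/5)
k(j, o) = o/5
sqrt(((6731 - 15518) + 15730) + k(t(-12), -121/(-91))) = sqrt(((6731 - 15518) + 15730) + (-121/(-91))/5) = sqrt((-8787 + 15730) + (-121*(-1/91))/5) = sqrt(6943 + (1/5)*(121/91)) = sqrt(6943 + 121/455) = sqrt(3159186/455) = sqrt(1437429630)/455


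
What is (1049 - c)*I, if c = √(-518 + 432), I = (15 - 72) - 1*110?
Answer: -175183 + 167*I*√86 ≈ -1.7518e+5 + 1548.7*I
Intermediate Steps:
I = -167 (I = -57 - 110 = -167)
c = I*√86 (c = √(-86) = I*√86 ≈ 9.2736*I)
(1049 - c)*I = (1049 - I*√86)*(-167) = -175183 + 167*I*√86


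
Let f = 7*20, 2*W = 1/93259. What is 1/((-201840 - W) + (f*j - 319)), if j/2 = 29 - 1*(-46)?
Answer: -186518/33789414363 ≈ -5.5200e-6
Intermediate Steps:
W = 1/186518 (W = (½)/93259 = (½)*(1/93259) = 1/186518 ≈ 5.3614e-6)
f = 140
j = 150 (j = 2*(29 - 1*(-46)) = 2*(29 + 46) = 2*75 = 150)
1/((-201840 - W) + (f*j - 319)) = 1/((-201840 - 1*1/186518) + (140*150 - 319)) = 1/((-201840 - 1/186518) + (21000 - 319)) = 1/(-37646793121/186518 + 20681) = 1/(-33789414363/186518) = -186518/33789414363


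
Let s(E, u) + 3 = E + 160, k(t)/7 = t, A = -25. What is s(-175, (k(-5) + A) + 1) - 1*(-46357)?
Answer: 46339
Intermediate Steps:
k(t) = 7*t
s(E, u) = 157 + E (s(E, u) = -3 + (E + 160) = -3 + (160 + E) = 157 + E)
s(-175, (k(-5) + A) + 1) - 1*(-46357) = (157 - 175) - 1*(-46357) = -18 + 46357 = 46339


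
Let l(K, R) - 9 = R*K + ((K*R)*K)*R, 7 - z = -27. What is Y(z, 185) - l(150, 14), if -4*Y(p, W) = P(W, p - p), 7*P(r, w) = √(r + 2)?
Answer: -4412109 - √187/28 ≈ -4.4121e+6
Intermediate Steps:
z = 34 (z = 7 - 1*(-27) = 7 + 27 = 34)
l(K, R) = 9 + K*R + K²*R² (l(K, R) = 9 + (R*K + ((K*R)*K)*R) = 9 + (K*R + (R*K²)*R) = 9 + (K*R + K²*R²) = 9 + K*R + K²*R²)
P(r, w) = √(2 + r)/7 (P(r, w) = √(r + 2)/7 = √(2 + r)/7)
Y(p, W) = -√(2 + W)/28
Y(z, 185) - l(150, 14) = -√(2 + 185)/28 - (9 + 150*14 + 150²*14²) = -√187/28 - (9 + 2100 + 22500*196) = -√187/28 - (9 + 2100 + 4410000) = -√187/28 - 1*4412109 = -√187/28 - 4412109 = -4412109 - √187/28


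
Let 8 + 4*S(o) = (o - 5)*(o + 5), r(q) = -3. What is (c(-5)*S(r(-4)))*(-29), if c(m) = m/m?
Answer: 174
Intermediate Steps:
c(m) = 1
S(o) = -2 + (-5 + o)*(5 + o)/4 (S(o) = -2 + ((o - 5)*(o + 5))/4 = -2 + ((-5 + o)*(5 + o))/4 = -2 + (-5 + o)*(5 + o)/4)
(c(-5)*S(r(-4)))*(-29) = (1*(-33/4 + (¼)*(-3)²))*(-29) = (1*(-33/4 + (¼)*9))*(-29) = (1*(-33/4 + 9/4))*(-29) = (1*(-6))*(-29) = -6*(-29) = 174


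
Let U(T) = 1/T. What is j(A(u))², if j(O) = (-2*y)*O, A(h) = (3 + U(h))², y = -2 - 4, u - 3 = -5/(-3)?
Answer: 36905625/2401 ≈ 15371.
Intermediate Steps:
u = 14/3 (u = 3 - 5/(-3) = 3 - 5*(-⅓) = 3 + 5/3 = 14/3 ≈ 4.6667)
y = -6
A(h) = (3 + 1/h)²
j(O) = 12*O (j(O) = (-2*(-6))*O = 12*O)
j(A(u))² = (12*((1 + 3*(14/3))²/(14/3)²))² = (12*(9*(1 + 14)²/196))² = (12*((9/196)*15²))² = (12*((9/196)*225))² = (12*(2025/196))² = (6075/49)² = 36905625/2401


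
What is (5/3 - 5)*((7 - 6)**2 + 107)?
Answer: -360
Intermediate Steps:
(5/3 - 5)*((7 - 6)**2 + 107) = ((1/3)*5 - 5)*(1**2 + 107) = (5/3 - 5)*(1 + 107) = -10/3*108 = -360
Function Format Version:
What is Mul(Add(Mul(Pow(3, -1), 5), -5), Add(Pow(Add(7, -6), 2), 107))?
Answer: -360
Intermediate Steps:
Mul(Add(Mul(Pow(3, -1), 5), -5), Add(Pow(Add(7, -6), 2), 107)) = Mul(Add(Mul(Rational(1, 3), 5), -5), Add(Pow(1, 2), 107)) = Mul(Add(Rational(5, 3), -5), Add(1, 107)) = Mul(Rational(-10, 3), 108) = -360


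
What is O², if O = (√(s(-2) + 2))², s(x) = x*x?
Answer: 36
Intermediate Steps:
s(x) = x²
O = 6 (O = (√((-2)² + 2))² = (√(4 + 2))² = (√6)² = 6)
O² = 6² = 36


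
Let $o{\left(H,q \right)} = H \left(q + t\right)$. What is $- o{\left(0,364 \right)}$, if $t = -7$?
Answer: $0$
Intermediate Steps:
$o{\left(H,q \right)} = H \left(-7 + q\right)$ ($o{\left(H,q \right)} = H \left(q - 7\right) = H \left(-7 + q\right)$)
$- o{\left(0,364 \right)} = - 0 \left(-7 + 364\right) = - 0 \cdot 357 = \left(-1\right) 0 = 0$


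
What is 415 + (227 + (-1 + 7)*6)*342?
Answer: 90361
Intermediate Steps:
415 + (227 + (-1 + 7)*6)*342 = 415 + (227 + 6*6)*342 = 415 + (227 + 36)*342 = 415 + 263*342 = 415 + 89946 = 90361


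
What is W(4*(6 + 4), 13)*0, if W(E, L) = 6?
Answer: 0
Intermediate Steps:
W(4*(6 + 4), 13)*0 = 6*0 = 0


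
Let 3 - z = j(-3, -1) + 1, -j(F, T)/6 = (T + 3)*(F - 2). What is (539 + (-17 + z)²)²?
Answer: 37994896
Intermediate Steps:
j(F, T) = -6*(-2 + F)*(3 + T) (j(F, T) = -6*(T + 3)*(F - 2) = -6*(3 + T)*(-2 + F) = -6*(-2 + F)*(3 + T))
z = -58 (z = 3 - ((36 - 18*(-3) + 12*(-1) - 6*(-3)*(-1)) + 1) = 3 - ((36 + 54 - 12 - 18) + 1) = 3 - (60 + 1) = 3 - 1*61 = 3 - 61 = -58)
(539 + (-17 + z)²)² = (539 + (-17 - 58)²)² = (539 + (-75)²)² = (539 + 5625)² = 6164² = 37994896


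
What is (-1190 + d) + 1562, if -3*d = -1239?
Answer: 785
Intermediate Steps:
d = 413 (d = -1/3*(-1239) = 413)
(-1190 + d) + 1562 = (-1190 + 413) + 1562 = -777 + 1562 = 785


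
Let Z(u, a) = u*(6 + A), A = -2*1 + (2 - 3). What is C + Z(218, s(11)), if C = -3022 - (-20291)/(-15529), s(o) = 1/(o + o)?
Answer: -36792963/15529 ≈ -2369.3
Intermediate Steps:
A = -3 (A = -2 - 1 = -3)
s(o) = 1/(2*o)
Z(u, a) = 3*u (Z(u, a) = u*(6 - 3) = u*3 = 3*u)
C = -46948929/15529 (C = -3022 - (-20291)*(-1)/15529 = -3022 - 1*20291/15529 = -3022 - 20291/15529 = -46948929/15529 ≈ -3023.3)
C + Z(218, s(11)) = -46948929/15529 + 3*218 = -46948929/15529 + 654 = -36792963/15529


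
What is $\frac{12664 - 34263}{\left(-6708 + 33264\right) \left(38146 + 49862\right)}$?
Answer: $- \frac{21599}{2337140448} \approx -9.2416 \cdot 10^{-6}$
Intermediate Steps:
$\frac{12664 - 34263}{\left(-6708 + 33264\right) \left(38146 + 49862\right)} = \frac{12664 - 34263}{26556 \cdot 88008} = - \frac{21599}{2337140448}$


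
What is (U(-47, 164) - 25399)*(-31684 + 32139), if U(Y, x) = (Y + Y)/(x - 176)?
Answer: -69317885/6 ≈ -1.1553e+7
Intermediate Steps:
U(Y, x) = 2*Y/(-176 + x) (U(Y, x) = (2*Y)/(-176 + x) = 2*Y/(-176 + x))
(U(-47, 164) - 25399)*(-31684 + 32139) = (2*(-47)/(-176 + 164) - 25399)*(-31684 + 32139) = (2*(-47)/(-12) - 25399)*455 = (2*(-47)*(-1/12) - 25399)*455 = (47/6 - 25399)*455 = -152347/6*455 = -69317885/6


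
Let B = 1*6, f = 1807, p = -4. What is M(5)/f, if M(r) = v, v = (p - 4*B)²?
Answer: 784/1807 ≈ 0.43387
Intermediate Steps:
B = 6
v = 784 (v = (-4 - 4*6)² = (-4 - 24)² = (-28)² = 784)
M(r) = 784
M(5)/f = 784/1807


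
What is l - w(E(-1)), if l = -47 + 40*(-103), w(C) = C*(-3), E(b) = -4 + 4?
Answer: -4167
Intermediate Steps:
E(b) = 0
w(C) = -3*C
l = -4167 (l = -47 - 4120 = -4167)
l - w(E(-1)) = -4167 - (-3)*0 = -4167 - 1*0 = -4167 + 0 = -4167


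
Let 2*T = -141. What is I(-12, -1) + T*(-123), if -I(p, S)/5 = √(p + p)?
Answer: 17343/2 - 10*I*√6 ≈ 8671.5 - 24.495*I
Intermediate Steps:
T = -141/2 (T = (½)*(-141) = -141/2 ≈ -70.500)
I(p, S) = -5*√2*√p (I(p, S) = -5*√(p + p) = -5*√2*√p)
I(-12, -1) + T*(-123) = -5*√2*√(-12) - 141/2*(-123) = -5*√2*2*I*√3 + 17343/2 = -10*I*√6 + 17343/2 = 17343/2 - 10*I*√6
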